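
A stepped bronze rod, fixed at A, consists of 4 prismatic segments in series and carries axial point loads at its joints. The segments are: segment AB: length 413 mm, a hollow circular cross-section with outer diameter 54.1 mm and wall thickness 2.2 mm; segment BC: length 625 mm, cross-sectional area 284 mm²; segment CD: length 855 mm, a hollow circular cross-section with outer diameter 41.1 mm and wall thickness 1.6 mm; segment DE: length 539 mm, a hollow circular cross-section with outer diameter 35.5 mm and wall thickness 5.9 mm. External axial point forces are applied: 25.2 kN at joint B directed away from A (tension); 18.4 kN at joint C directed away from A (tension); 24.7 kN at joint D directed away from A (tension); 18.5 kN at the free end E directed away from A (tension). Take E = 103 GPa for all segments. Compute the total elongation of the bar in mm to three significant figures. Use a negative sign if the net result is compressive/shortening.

4.27 mm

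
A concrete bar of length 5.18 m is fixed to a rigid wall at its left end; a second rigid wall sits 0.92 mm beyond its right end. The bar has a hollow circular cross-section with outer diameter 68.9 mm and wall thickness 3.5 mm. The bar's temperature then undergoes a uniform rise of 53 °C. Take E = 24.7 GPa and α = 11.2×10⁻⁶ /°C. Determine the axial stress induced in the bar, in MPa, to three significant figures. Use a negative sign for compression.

-10.3 MPa

Free thermal expansion αLΔT = 11.2e-6 · 5180 · 53 = 3.075 mm.
The walls engage after the gap closes; constrained expansion = 3.075 − 0.92 = 2.155 mm.
The walls impose strain ε = −(2.155)/5180 = -4.1599e-04; σ = Eε = 24700 · -4.1599e-04 = -10.28 MPa.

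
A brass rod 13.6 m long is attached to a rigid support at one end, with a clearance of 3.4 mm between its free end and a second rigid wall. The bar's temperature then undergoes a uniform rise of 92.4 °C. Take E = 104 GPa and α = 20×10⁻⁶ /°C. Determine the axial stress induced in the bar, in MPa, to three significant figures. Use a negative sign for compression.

-166 MPa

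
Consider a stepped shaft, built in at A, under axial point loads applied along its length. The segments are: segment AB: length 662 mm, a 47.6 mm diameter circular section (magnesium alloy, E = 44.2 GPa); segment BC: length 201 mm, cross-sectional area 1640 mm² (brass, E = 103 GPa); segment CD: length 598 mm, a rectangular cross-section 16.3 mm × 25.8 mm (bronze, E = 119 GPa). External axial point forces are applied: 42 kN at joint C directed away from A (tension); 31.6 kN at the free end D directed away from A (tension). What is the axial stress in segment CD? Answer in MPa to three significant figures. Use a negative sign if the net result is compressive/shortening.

Internal axial forces (sectioning from the free end, tension +): N_CD = 31.6 kN, N_BC = 73.6 kN, N_AB = 73.6 kN.
A_CD = 420.5 mm².
σ_CD = N_CD/A_CD = 31600/420.5 = 75.14 MPa.

75.1 MPa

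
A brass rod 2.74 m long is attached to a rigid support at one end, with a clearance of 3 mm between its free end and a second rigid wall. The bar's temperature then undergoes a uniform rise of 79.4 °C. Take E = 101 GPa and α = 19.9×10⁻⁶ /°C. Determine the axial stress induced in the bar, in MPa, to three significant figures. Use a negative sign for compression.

-49.0 MPa

Free thermal expansion αLΔT = 19.9e-6 · 2740 · 79.4 = 4.329 mm.
The walls engage after the gap closes; constrained expansion = 4.329 − 3 = 1.329 mm.
The walls impose strain ε = −(1.329)/2740 = -4.8517e-04; σ = Eε = 101000 · -4.8517e-04 = -49 MPa.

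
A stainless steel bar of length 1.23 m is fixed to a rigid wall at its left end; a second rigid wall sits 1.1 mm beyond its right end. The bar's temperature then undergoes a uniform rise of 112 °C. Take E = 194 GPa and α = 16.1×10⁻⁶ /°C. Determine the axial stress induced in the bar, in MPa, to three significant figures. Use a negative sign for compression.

-176 MPa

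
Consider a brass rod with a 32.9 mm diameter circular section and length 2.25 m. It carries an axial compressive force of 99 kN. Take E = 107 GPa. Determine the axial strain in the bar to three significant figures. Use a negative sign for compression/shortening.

-0.00109

A = 850.1 mm².
σ = N/A = -116.5 MPa; ε = σ/E = -116.5/107000 = -1.088e-03.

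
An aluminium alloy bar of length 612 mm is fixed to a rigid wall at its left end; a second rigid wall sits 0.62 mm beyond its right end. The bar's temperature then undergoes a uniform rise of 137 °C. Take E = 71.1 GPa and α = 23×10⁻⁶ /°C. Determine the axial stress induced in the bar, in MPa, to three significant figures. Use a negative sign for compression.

Free thermal expansion αLΔT = 23e-6 · 612 · 137 = 1.928 mm.
The walls engage after the gap closes; constrained expansion = 1.928 − 0.62 = 1.308 mm.
The walls impose strain ε = −(1.308)/612 = -2.1379e-03; σ = Eε = 71100 · -2.1379e-03 = -152 MPa.

-152 MPa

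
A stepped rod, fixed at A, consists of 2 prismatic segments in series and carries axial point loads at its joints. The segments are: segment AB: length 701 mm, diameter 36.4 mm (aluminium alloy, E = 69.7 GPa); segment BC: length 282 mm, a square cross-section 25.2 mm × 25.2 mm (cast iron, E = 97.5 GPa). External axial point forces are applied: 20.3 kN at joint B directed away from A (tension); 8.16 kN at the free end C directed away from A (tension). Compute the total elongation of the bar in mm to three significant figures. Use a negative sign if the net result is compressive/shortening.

0.312 mm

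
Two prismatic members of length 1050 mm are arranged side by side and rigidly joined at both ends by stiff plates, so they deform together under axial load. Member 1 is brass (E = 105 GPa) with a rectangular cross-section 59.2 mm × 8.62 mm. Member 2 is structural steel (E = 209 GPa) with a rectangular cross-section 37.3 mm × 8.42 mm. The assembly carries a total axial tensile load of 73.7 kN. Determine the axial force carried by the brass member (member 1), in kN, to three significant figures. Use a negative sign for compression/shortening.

A_1 = 510.3 mm².
A_2 = 314.1 mm².
Equal strain + equilibrium ⇒ each member carries load in proportion to AE: A₁E₁ = 53580000 N, A₂E₂ = 65640000 N, ΣAE = 119200000 N.
F₁ = P·A₁E₁/ΣAE = 73700·53580000/119200000 = 33120 N.

33.1 kN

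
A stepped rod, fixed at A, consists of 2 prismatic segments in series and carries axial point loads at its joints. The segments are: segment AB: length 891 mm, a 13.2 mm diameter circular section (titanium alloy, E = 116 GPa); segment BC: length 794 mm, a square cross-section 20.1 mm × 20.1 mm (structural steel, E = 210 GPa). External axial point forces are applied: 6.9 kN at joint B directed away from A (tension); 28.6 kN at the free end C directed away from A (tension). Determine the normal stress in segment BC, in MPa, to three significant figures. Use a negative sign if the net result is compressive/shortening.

Internal axial forces (sectioning from the free end, tension +): N_BC = 28.6 kN, N_AB = 35.5 kN.
A_BC = 404 mm².
σ_BC = N_BC/A_BC = 28600/404 = 70.79 MPa.

70.8 MPa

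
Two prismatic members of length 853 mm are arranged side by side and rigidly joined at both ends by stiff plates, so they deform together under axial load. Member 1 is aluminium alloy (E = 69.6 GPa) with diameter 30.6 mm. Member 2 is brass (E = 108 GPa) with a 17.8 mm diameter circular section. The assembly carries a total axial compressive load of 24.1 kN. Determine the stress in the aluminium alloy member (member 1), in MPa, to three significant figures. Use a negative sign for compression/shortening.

A_1 = 735.4 mm².
A_2 = 248.8 mm².
Equal strain + equilibrium ⇒ each member carries load in proportion to AE: A₁E₁ = 51180000 N, A₂E₂ = 26880000 N, ΣAE = 78060000 N.
σ₁ = P·E₁/ΣAE = -24100·69600/78060000 = -21.49 MPa.

-21.5 MPa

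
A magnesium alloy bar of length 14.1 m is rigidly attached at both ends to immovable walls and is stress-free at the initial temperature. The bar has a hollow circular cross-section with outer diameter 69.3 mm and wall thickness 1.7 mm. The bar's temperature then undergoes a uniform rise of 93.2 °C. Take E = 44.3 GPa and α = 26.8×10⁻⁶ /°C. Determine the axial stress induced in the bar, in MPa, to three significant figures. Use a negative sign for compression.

Free thermal expansion αLΔT = 26.8e-6 · 14100 · 93.2 = 35.22 mm.
The walls impose strain ε = −(35.22)/14100 = -2.4978e-03; σ = Eε = 44300 · -2.4978e-03 = -110.7 MPa.

-111 MPa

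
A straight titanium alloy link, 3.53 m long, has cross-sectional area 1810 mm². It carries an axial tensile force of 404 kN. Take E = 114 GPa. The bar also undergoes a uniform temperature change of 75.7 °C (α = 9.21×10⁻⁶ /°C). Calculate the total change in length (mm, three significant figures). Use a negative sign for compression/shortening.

9.37 mm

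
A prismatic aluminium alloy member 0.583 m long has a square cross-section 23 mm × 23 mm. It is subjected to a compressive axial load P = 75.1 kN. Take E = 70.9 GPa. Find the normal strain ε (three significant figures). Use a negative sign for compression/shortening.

A = 529 mm².
σ = N/A = -142 MPa; ε = σ/E = -142/70900 = -2.002e-03.

-0.00200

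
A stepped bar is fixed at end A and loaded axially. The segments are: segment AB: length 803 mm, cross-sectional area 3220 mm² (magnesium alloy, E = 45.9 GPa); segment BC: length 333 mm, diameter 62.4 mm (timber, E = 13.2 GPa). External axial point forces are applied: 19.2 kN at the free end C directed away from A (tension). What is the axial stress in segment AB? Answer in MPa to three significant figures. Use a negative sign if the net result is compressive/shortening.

5.96 MPa

Internal axial forces (sectioning from the free end, tension +): N_BC = 19.2 kN, N_AB = 19.2 kN.
σ_AB = N_AB/A_AB = 19200/3220 = 5.963 MPa.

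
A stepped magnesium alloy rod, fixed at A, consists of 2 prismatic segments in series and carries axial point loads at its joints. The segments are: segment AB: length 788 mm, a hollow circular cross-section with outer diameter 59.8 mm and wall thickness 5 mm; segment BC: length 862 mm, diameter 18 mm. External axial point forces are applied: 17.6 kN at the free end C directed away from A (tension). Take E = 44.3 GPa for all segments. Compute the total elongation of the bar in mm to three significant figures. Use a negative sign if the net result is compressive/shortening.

1.71 mm

Internal axial forces (sectioning from the free end, tension +): N_BC = 17.6 kN, N_AB = 17.6 kN.
A_AB = 860.8 mm².
A_BC = 254.5 mm².
δ_AB = 17600·788/(860.8·44300) = 0.3637 mm
δ_BC = 17600·862/(254.5·44300) = 1.346 mm
δ = Σδ_i = 1.709 mm.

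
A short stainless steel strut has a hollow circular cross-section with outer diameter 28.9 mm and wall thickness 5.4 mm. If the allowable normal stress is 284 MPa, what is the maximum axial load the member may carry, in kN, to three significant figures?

A = 398.7 mm².
P_max = σ_allow · A = 284 · 398.7 = 113200 N = 113.2 kN.

113 kN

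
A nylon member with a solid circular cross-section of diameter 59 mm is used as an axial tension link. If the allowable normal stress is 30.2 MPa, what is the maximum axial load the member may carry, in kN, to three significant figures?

82.6 kN

A = 2734 mm².
P_max = σ_allow · A = 30.2 · 2734 = 82570 N = 82.57 kN.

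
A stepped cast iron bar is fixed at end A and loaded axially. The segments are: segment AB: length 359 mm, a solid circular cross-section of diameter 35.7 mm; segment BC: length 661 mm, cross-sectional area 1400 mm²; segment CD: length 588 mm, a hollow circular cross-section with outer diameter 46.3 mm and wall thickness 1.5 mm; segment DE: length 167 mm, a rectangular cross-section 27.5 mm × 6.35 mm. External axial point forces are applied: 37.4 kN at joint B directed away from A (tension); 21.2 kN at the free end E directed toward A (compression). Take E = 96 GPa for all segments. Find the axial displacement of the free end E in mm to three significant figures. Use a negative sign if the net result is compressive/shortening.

-0.870 mm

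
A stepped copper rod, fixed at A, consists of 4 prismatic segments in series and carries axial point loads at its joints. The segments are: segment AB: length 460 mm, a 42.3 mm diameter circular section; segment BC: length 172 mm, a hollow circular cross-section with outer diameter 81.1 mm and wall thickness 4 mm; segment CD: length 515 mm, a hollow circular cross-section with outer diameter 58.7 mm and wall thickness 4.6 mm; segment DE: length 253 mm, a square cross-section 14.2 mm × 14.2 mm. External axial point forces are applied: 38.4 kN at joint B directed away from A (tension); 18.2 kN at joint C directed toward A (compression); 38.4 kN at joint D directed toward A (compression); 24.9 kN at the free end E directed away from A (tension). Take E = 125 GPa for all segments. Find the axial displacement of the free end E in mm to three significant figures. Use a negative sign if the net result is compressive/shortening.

0.151 mm

Internal axial forces (sectioning from the free end, tension +): N_DE = 24.9 kN, N_CD = -13.5 kN, N_BC = -31.7 kN, N_AB = 6.7 kN.
A_AB = 1405 mm².
A_BC = 968.9 mm².
A_CD = 781.8 mm².
A_DE = 201.6 mm².
δ_AB = 6700·460/(1405·125000) = 0.01754 mm
δ_BC = -31700·172/(968.9·125000) = -0.04502 mm
δ_CD = -13500·515/(781.8·125000) = -0.07114 mm
δ_DE = 24900·253/(201.6·125000) = 0.2499 mm
δ = Σδ_i = 0.1513 mm.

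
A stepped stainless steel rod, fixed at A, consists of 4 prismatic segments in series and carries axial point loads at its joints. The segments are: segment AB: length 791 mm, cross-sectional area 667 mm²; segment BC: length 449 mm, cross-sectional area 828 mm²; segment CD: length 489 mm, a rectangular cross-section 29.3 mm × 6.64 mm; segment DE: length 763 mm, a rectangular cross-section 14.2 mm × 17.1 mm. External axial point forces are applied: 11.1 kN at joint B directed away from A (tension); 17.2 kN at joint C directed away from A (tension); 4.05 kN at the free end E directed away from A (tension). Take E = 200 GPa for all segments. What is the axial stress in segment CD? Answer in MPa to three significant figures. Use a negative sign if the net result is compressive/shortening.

20.8 MPa

Internal axial forces (sectioning from the free end, tension +): N_DE = 4.05 kN, N_CD = 4.05 kN, N_BC = 21.25 kN, N_AB = 32.35 kN.
A_CD = 194.6 mm².
σ_CD = N_CD/A_CD = 4050/194.6 = 20.82 MPa.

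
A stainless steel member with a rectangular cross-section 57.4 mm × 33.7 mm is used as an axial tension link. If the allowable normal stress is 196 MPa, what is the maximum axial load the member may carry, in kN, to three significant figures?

379 kN

A = 1934 mm².
P_max = σ_allow · A = 196 · 1934 = 379100 N = 379.1 kN.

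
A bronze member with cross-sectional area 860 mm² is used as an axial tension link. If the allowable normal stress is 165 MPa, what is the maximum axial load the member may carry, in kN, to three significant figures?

P_max = σ_allow · A = 165 · 860 = 141900 N = 141.9 kN.

142 kN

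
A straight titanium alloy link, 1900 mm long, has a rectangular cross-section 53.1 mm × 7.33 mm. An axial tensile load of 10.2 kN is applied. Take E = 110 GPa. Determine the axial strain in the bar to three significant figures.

A = 389.2 mm².
σ = N/A = 26.21 MPa; ε = σ/E = 26.21/110000 = 2.382e-04.

2.38e-04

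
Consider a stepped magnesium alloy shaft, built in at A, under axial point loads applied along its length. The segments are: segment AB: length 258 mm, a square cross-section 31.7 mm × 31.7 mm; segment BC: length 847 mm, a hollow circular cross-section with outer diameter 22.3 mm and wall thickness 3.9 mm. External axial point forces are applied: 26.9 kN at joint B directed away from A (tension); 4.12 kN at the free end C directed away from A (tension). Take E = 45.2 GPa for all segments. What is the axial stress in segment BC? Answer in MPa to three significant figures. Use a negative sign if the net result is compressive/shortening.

18.3 MPa

Internal axial forces (sectioning from the free end, tension +): N_BC = 4.12 kN, N_AB = 31.02 kN.
A_BC = 225.4 mm².
σ_BC = N_BC/A_BC = 4120/225.4 = 18.28 MPa.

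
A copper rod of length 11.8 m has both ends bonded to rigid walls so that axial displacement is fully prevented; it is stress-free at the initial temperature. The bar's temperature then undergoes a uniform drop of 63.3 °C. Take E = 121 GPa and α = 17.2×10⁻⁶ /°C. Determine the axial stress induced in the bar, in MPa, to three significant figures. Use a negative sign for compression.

Free thermal expansion αLΔT = 17.2e-6 · 11800 · -63.3 = -12.85 mm.
The walls impose strain ε = −(-12.85)/11800 = 1.0888e-03; σ = Eε = 121000 · 1.0888e-03 = 131.7 MPa.

132 MPa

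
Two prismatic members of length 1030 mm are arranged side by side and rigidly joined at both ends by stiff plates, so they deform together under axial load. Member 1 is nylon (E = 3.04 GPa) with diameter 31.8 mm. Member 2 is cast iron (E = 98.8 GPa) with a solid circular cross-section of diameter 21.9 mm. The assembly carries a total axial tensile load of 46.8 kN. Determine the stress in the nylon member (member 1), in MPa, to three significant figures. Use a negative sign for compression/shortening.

3.59 MPa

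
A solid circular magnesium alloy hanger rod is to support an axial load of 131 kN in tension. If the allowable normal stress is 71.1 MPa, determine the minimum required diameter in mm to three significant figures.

48.4 mm

Required area A ≥ P/σ_allow = 131000/71.1 = 1842 mm².
For a solid circular section, d ≥ √(4A/π) = 48.43 mm.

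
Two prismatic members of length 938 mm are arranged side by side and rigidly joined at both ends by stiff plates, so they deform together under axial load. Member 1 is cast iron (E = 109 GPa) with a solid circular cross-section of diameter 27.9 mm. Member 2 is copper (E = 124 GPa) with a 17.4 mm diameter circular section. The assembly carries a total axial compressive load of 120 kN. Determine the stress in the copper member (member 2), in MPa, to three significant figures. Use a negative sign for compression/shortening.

-155 MPa

A_1 = 611.4 mm².
A_2 = 237.8 mm².
Equal strain + equilibrium ⇒ each member carries load in proportion to AE: A₁E₁ = 66640000 N, A₂E₂ = 29490000 N, ΣAE = 96120000 N.
σ₂ = P·E₂/ΣAE = -120000·124000/96120000 = -154.8 MPa.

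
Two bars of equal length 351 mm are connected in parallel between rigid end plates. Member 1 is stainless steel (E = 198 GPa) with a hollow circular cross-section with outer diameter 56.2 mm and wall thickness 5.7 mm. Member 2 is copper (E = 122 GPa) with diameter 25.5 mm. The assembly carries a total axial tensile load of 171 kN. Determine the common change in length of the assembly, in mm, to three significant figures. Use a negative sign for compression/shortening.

A_1 = 904.3 mm².
A_2 = 510.7 mm².
Equal strain + equilibrium ⇒ each member carries load in proportion to AE: A₁E₁ = 179100000 N, A₂E₂ = 62310000 N, ΣAE = 241400000 N.
δ = PL/ΣAE = 171000·351/241400000 = 0.2487 mm.

0.249 mm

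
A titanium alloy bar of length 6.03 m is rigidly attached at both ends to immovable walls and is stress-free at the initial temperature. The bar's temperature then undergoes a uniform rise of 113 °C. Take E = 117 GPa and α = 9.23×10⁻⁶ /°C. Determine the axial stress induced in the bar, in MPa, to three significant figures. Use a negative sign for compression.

-122 MPa

Free thermal expansion αLΔT = 9.23e-6 · 6030 · 113 = 6.289 mm.
The walls impose strain ε = −(6.289)/6030 = -1.0430e-03; σ = Eε = 117000 · -1.0430e-03 = -122 MPa.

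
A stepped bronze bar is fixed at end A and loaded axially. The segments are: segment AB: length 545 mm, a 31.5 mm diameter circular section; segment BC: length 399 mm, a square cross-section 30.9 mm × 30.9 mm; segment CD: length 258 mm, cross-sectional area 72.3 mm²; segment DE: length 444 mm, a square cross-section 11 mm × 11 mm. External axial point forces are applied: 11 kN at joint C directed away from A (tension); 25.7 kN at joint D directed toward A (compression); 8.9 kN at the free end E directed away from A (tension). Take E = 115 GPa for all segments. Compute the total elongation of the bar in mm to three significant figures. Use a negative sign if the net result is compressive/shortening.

Internal axial forces (sectioning from the free end, tension +): N_DE = 8.9 kN, N_CD = -16.8 kN, N_BC = -5.8 kN, N_AB = -5.8 kN.
A_AB = 779.3 mm².
A_BC = 954.8 mm².
A_DE = 121 mm².
δ_AB = -5800·545/(779.3·115000) = -0.03527 mm
δ_BC = -5800·399/(954.8·115000) = -0.02108 mm
δ_CD = -16800·258/(72.3·115000) = -0.5213 mm
δ_DE = 8900·444/(121·115000) = 0.284 mm
δ = Σδ_i = -0.2937 mm.

-0.294 mm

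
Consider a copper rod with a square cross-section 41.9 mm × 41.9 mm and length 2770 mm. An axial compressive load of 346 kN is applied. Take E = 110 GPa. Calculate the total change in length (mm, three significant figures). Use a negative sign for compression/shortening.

-4.96 mm

A = 1756 mm².
δ_mech = NL/(AE) = -346000·2770/(1756·110000) = -4.963 mm.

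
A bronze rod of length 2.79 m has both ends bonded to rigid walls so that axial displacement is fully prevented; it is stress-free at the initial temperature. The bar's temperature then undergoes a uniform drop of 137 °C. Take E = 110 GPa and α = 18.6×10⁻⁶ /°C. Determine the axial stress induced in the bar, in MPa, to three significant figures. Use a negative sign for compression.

280 MPa

Free thermal expansion αLΔT = 18.6e-6 · 2790 · -137 = -7.109 mm.
The walls impose strain ε = −(-7.109)/2790 = 2.5482e-03; σ = Eε = 110000 · 2.5482e-03 = 280.3 MPa.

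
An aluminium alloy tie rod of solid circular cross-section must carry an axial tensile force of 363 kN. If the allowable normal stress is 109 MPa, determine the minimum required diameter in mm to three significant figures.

Required area A ≥ P/σ_allow = 363000/109 = 3330 mm².
For a solid circular section, d ≥ √(4A/π) = 65.12 mm.

65.1 mm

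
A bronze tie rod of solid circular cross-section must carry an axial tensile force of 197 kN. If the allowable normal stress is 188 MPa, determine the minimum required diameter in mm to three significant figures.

36.5 mm

Required area A ≥ P/σ_allow = 197000/188 = 1048 mm².
For a solid circular section, d ≥ √(4A/π) = 36.53 mm.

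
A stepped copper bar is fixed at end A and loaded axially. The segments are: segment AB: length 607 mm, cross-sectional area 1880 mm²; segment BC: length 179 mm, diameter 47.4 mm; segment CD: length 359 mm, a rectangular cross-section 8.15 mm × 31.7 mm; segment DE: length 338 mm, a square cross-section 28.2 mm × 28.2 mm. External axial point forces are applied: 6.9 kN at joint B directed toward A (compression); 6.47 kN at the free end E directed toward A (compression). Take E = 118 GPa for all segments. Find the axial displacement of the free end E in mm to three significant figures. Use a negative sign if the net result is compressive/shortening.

Internal axial forces (sectioning from the free end, tension +): N_DE = -6.47 kN, N_CD = -6.47 kN, N_BC = -6.47 kN, N_AB = -13.37 kN.
A_BC = 1765 mm².
A_CD = 258.4 mm².
A_DE = 795.2 mm².
δ_AB = -13370·607/(1880·118000) = -0.03658 mm
δ_BC = -6470·179/(1765·118000) = -0.005562 mm
δ_CD = -6470·359/(258.4·118000) = -0.07619 mm
δ_DE = -6470·338/(795.2·118000) = -0.0233 mm
δ = Σδ_i = -0.1416 mm.

-0.142 mm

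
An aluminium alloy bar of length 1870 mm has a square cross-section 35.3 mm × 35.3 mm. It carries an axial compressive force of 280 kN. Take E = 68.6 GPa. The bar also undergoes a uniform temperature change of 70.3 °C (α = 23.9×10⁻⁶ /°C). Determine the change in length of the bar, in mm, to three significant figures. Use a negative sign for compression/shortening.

-2.98 mm

A = 1246 mm².
δ_mech = NL/(AE) = -280000·1870/(1246·68600) = -6.125 mm.
δ_thermal = αLΔT = 23.9e-6·1870·70.3 = 3.142 mm.
δ = δ_mech + δ_thermal = -2.983 mm.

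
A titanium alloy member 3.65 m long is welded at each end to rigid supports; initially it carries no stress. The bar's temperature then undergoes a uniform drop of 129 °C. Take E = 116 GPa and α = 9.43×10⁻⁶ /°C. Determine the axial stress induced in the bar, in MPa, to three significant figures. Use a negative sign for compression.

141 MPa

Free thermal expansion αLΔT = 9.43e-6 · 3650 · -129 = -4.44 mm.
The walls impose strain ε = −(-4.44)/3650 = 1.2165e-03; σ = Eε = 116000 · 1.2165e-03 = 141.1 MPa.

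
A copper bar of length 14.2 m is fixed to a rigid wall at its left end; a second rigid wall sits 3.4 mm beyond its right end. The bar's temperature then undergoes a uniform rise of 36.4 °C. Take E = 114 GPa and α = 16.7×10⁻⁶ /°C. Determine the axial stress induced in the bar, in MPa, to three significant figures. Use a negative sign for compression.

-42.0 MPa

Free thermal expansion αLΔT = 16.7e-6 · 14200 · 36.4 = 8.632 mm.
The walls engage after the gap closes; constrained expansion = 8.632 − 3.4 = 5.232 mm.
The walls impose strain ε = −(5.232)/14200 = -3.6844e-04; σ = Eε = 114000 · -3.6844e-04 = -42 MPa.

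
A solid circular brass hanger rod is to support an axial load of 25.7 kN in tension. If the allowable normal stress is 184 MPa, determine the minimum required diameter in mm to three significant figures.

13.3 mm

Required area A ≥ P/σ_allow = 25700/184 = 139.7 mm².
For a solid circular section, d ≥ √(4A/π) = 13.34 mm.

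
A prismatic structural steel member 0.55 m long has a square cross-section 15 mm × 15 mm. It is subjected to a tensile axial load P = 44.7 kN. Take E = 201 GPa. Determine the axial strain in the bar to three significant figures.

A = 225 mm².
σ = N/A = 198.7 MPa; ε = σ/E = 198.7/201000 = 9.884e-04.

9.88e-04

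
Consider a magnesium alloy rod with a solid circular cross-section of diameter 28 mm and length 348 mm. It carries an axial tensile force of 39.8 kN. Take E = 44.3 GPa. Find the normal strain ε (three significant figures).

A = 615.8 mm².
σ = N/A = 64.64 MPa; ε = σ/E = 64.64/44300 = 1.459e-03.

0.00146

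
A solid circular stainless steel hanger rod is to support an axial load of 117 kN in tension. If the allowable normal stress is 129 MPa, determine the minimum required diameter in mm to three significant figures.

Required area A ≥ P/σ_allow = 117000/129 = 907 mm².
For a solid circular section, d ≥ √(4A/π) = 33.98 mm.

34.0 mm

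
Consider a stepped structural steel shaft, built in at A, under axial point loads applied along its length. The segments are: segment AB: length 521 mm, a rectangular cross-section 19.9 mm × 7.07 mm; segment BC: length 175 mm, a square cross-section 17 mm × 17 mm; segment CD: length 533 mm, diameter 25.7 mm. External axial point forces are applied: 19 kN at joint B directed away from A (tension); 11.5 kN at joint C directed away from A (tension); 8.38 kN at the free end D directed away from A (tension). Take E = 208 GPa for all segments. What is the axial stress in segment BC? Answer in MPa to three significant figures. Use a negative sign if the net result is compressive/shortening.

Internal axial forces (sectioning from the free end, tension +): N_CD = 8.38 kN, N_BC = 19.88 kN, N_AB = 38.88 kN.
A_BC = 289 mm².
σ_BC = N_BC/A_BC = 19880/289 = 68.79 MPa.

68.8 MPa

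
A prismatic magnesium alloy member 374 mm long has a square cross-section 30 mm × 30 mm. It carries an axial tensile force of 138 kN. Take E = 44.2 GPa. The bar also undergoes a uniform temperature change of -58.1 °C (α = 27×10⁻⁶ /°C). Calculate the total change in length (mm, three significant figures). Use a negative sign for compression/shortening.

0.711 mm

A = 900 mm².
δ_mech = NL/(AE) = 138000·374/(900·44200) = 1.297 mm.
δ_thermal = αLΔT = 27e-6·374·-58.1 = -0.5867 mm.
δ = δ_mech + δ_thermal = 0.7107 mm.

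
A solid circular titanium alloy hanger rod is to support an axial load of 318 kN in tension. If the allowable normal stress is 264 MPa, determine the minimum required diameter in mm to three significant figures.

Required area A ≥ P/σ_allow = 318000/264 = 1205 mm².
For a solid circular section, d ≥ √(4A/π) = 39.16 mm.

39.2 mm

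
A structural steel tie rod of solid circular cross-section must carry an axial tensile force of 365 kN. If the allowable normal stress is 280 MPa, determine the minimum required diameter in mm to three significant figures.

40.7 mm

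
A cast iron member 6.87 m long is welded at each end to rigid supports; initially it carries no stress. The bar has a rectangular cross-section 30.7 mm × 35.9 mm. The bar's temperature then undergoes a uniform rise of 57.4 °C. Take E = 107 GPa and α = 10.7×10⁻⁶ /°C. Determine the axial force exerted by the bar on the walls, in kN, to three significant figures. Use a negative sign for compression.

-72.4 kN

Free thermal expansion αLΔT = 10.7e-6 · 6870 · 57.4 = 4.219 mm.
The walls impose strain ε = −(4.219)/6870 = -6.1418e-04; σ = Eε = 107000 · -6.1418e-04 = -65.72 MPa.
Wall reaction R = σ·A = -65.72·1102 = -72430 N = -72.43 kN.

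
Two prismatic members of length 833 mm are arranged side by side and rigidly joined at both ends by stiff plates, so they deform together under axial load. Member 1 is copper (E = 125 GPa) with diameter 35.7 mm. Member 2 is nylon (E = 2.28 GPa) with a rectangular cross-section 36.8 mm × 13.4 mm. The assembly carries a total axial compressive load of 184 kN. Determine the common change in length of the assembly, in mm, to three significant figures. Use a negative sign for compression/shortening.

-1.21 mm

A_1 = 1001 mm².
A_2 = 493.1 mm².
Equal strain + equilibrium ⇒ each member carries load in proportion to AE: A₁E₁ = 125100000 N, A₂E₂ = 1124000 N, ΣAE = 126200000 N.
δ = PL/ΣAE = -184000·833/126200000 = -1.214 mm.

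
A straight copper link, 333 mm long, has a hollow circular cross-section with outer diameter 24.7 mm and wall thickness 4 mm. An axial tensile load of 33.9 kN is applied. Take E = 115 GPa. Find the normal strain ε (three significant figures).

0.00113

A = 260.1 mm².
σ = N/A = 130.3 MPa; ε = σ/E = 130.3/115000 = 1.133e-03.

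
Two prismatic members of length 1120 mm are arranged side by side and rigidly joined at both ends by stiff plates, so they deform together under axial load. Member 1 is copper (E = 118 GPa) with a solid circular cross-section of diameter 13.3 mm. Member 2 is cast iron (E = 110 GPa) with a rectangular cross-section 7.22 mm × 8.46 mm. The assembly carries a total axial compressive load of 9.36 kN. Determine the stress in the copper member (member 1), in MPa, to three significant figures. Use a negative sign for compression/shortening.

-47.8 MPa

A_1 = 138.9 mm².
A_2 = 61.08 mm².
Equal strain + equilibrium ⇒ each member carries load in proportion to AE: A₁E₁ = 16390000 N, A₂E₂ = 6719000 N, ΣAE = 23110000 N.
σ₁ = P·E₁/ΣAE = -9360·118000/23110000 = -47.79 MPa.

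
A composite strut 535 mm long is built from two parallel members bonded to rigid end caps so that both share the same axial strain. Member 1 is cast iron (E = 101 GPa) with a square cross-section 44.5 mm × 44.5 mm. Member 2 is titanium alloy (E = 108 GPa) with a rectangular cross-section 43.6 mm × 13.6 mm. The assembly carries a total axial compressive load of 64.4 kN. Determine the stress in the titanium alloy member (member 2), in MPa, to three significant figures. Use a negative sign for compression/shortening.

A_1 = 1980 mm².
A_2 = 593 mm².
Equal strain + equilibrium ⇒ each member carries load in proportion to AE: A₁E₁ = 200000000 N, A₂E₂ = 64040000 N, ΣAE = 264000000 N.
σ₂ = P·E₂/ΣAE = -64400·108000/264000000 = -26.34 MPa.

-26.3 MPa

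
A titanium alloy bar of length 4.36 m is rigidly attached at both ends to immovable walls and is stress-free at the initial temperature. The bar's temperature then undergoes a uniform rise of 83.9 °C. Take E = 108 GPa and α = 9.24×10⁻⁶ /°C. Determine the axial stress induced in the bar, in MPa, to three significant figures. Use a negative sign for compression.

-83.7 MPa

Free thermal expansion αLΔT = 9.24e-6 · 4360 · 83.9 = 3.38 mm.
The walls impose strain ε = −(3.38)/4360 = -7.7524e-04; σ = Eε = 108000 · -7.7524e-04 = -83.73 MPa.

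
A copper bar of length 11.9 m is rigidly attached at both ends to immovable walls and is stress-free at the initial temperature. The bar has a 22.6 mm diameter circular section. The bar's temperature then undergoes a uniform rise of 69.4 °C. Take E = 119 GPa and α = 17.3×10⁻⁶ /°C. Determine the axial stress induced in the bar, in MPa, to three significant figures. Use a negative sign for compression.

-143 MPa

Free thermal expansion αLΔT = 17.3e-6 · 11900 · 69.4 = 14.29 mm.
The walls impose strain ε = −(14.29)/11900 = -1.2006e-03; σ = Eε = 119000 · -1.2006e-03 = -142.9 MPa.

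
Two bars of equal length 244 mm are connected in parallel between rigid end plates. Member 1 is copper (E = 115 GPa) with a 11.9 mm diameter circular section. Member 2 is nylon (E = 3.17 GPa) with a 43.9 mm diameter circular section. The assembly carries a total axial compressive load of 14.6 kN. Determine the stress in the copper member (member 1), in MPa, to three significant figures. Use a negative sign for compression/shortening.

-95.5 MPa

A_1 = 111.2 mm².
A_2 = 1514 mm².
Equal strain + equilibrium ⇒ each member carries load in proportion to AE: A₁E₁ = 12790000 N, A₂E₂ = 4798000 N, ΣAE = 17590000 N.
σ₁ = P·E₁/ΣAE = -14600·115000/17590000 = -95.46 MPa.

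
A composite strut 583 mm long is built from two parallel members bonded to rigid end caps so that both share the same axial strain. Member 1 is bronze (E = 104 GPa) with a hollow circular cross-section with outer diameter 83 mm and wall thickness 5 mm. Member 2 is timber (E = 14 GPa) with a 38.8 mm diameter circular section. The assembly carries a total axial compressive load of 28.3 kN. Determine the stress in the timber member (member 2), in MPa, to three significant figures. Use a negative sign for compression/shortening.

-2.75 MPa

A_1 = 1225 mm².
A_2 = 1182 mm².
Equal strain + equilibrium ⇒ each member carries load in proportion to AE: A₁E₁ = 127400000 N, A₂E₂ = 16550000 N, ΣAE = 144000000 N.
σ₂ = P·E₂/ΣAE = -28300·14000/144000000 = -2.752 MPa.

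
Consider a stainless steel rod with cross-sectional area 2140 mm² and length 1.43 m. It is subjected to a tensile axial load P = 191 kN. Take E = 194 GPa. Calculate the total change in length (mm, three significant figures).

δ_mech = NL/(AE) = 191000·1430/(2140·194000) = 0.6579 mm.

0.658 mm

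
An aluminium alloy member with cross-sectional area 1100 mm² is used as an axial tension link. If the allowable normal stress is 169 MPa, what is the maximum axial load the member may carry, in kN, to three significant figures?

186 kN

P_max = σ_allow · A = 169 · 1100 = 185900 N = 185.9 kN.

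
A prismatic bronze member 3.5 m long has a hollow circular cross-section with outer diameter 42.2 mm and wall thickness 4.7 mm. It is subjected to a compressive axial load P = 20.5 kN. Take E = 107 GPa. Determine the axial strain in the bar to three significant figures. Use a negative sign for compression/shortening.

A = 553.7 mm².
σ = N/A = -37.02 MPa; ε = σ/E = -37.02/107000 = -3.460e-04.

-3.46e-04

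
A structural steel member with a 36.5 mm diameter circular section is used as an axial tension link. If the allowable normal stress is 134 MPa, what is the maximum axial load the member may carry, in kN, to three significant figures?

140 kN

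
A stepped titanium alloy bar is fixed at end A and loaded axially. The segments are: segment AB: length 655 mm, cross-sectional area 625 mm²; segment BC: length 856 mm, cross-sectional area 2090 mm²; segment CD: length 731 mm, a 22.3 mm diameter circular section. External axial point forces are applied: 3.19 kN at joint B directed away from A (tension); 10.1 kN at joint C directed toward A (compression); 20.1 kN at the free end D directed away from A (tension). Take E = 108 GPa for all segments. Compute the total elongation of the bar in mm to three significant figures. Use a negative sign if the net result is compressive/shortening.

Internal axial forces (sectioning from the free end, tension +): N_CD = 20.1 kN, N_BC = 10 kN, N_AB = 13.19 kN.
A_CD = 390.6 mm².
δ_AB = 13190·655/(625·108000) = 0.128 mm
δ_BC = 10000·856/(2090·108000) = 0.03792 mm
δ_CD = 20100·731/(390.6·108000) = 0.3483 mm
δ = Σδ_i = 0.5142 mm.

0.514 mm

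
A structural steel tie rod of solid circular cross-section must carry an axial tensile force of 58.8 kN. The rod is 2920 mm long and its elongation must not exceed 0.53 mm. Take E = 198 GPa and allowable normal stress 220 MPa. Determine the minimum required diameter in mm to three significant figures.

Required area A ≥ P/σ_allow = 58800/220 = 267.3 mm².
For a solid circular section, d ≥ √(4A/π) = 18.45 mm.
Elongation limit: A ≥ PL/(Eδ_allow) = 58800·2920/(198000·0.53) = 1636 mm² ⇒ d ≥ 45.64 mm.
The elongation limit governs.

45.6 mm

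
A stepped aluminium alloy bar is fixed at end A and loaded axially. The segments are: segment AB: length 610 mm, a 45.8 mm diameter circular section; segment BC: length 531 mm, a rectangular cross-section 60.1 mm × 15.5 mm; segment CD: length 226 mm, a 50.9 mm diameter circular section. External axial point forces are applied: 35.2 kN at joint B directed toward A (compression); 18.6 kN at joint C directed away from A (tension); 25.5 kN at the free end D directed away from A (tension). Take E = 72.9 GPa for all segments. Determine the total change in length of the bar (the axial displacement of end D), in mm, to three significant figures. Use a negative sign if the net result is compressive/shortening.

0.429 mm

Internal axial forces (sectioning from the free end, tension +): N_CD = 25.5 kN, N_BC = 44.1 kN, N_AB = 8.9 kN.
A_AB = 1647 mm².
A_BC = 931.6 mm².
A_CD = 2035 mm².
δ_AB = 8900·610/(1647·72900) = 0.0452 mm
δ_BC = 44100·531/(931.6·72900) = 0.3448 mm
δ_CD = 25500·226/(2035·72900) = 0.03885 mm
δ = Σδ_i = 0.4289 mm.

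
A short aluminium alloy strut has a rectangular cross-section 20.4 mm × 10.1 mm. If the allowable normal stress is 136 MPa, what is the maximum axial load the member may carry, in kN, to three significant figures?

28.0 kN

A = 206 mm².
P_max = σ_allow · A = 136 · 206 = 28020 N = 28.02 kN.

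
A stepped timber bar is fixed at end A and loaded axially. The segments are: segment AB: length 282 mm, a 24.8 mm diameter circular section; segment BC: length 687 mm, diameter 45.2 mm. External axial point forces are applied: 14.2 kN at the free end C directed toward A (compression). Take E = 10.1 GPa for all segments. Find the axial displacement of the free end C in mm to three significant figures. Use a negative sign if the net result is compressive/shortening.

-1.42 mm

Internal axial forces (sectioning from the free end, tension +): N_BC = -14.2 kN, N_AB = -14.2 kN.
A_AB = 483.1 mm².
A_BC = 1605 mm².
δ_AB = -14200·282/(483.1·10100) = -0.8208 mm
δ_BC = -14200·687/(1605·10100) = -0.6019 mm
δ = Σδ_i = -1.423 mm.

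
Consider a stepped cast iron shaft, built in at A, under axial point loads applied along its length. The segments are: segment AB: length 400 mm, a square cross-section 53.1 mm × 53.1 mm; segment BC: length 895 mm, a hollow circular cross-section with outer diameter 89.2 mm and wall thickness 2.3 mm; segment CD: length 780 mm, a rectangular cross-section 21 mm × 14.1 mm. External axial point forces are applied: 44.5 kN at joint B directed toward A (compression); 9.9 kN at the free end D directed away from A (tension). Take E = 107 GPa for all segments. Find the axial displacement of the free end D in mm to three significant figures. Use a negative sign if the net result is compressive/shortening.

0.330 mm

Internal axial forces (sectioning from the free end, tension +): N_CD = 9.9 kN, N_BC = 9.9 kN, N_AB = -34.6 kN.
A_AB = 2820 mm².
A_BC = 627.9 mm².
A_CD = 296.1 mm².
δ_AB = -34600·400/(2820·107000) = -0.04587 mm
δ_BC = 9900·895/(627.9·107000) = 0.1319 mm
δ_CD = 9900·780/(296.1·107000) = 0.2437 mm
δ = Σδ_i = 0.3297 mm.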